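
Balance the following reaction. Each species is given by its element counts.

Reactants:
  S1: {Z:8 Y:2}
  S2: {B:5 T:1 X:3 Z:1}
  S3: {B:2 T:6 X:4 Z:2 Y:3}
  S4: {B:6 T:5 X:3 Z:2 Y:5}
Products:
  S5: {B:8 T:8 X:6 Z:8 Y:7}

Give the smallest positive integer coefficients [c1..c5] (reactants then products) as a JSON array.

B: 3·0+2·5+3·2+4·6 = 40 | 5·8 = 40
T: 3·0+2·1+3·6+4·5 = 40 | 5·8 = 40
X: 3·0+2·3+3·4+4·3 = 30 | 5·6 = 30
Z: 3·8+2·1+3·2+4·2 = 40 | 5·8 = 40
Y: 3·2+2·0+3·3+4·5 = 35 | 5·7 = 35
gcd(3,2,3,4,5) = 1

Coefficients: [3, 2, 3, 4, 5]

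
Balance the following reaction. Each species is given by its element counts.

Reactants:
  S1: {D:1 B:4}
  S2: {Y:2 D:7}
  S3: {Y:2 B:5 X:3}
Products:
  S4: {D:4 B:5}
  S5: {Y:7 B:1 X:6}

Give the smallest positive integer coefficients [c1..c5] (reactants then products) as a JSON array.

Coefficients: [3, 3, 4, 6, 2]

Y: 3·0+3·2+4·2 = 14 | 6·0+2·7 = 14
D: 3·1+3·7+4·0 = 24 | 6·4+2·0 = 24
B: 3·4+3·0+4·5 = 32 | 6·5+2·1 = 32
X: 3·0+3·0+4·3 = 12 | 6·0+2·6 = 12
gcd(3,3,4,6,2) = 1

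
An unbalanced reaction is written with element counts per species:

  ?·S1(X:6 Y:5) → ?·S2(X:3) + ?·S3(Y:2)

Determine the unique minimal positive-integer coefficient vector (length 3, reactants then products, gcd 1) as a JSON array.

Coefficients: [2, 4, 5]

X: 2·6 = 12 | 4·3+5·0 = 12
Y: 2·5 = 10 | 4·0+5·2 = 10
gcd(2,4,5) = 1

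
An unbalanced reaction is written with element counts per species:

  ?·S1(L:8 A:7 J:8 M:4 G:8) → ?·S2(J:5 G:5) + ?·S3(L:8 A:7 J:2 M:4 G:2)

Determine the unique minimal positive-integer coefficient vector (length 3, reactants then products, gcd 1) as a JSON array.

L: 5·8 = 40 | 6·0+5·8 = 40
A: 5·7 = 35 | 6·0+5·7 = 35
J: 5·8 = 40 | 6·5+5·2 = 40
M: 5·4 = 20 | 6·0+5·4 = 20
G: 5·8 = 40 | 6·5+5·2 = 40
gcd(5,6,5) = 1

Coefficients: [5, 6, 5]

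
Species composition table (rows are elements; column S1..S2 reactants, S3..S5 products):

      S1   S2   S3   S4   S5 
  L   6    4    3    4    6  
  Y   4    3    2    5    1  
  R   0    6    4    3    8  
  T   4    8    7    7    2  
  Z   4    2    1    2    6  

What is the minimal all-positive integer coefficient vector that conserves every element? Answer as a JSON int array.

Coefficients: [1, 5, 4, 2, 1]

L: 1·6+5·4 = 26 | 4·3+2·4+1·6 = 26
Y: 1·4+5·3 = 19 | 4·2+2·5+1·1 = 19
R: 1·0+5·6 = 30 | 4·4+2·3+1·8 = 30
T: 1·4+5·8 = 44 | 4·7+2·7+1·2 = 44
Z: 1·4+5·2 = 14 | 4·1+2·2+1·6 = 14
gcd(1,5,4,2,1) = 1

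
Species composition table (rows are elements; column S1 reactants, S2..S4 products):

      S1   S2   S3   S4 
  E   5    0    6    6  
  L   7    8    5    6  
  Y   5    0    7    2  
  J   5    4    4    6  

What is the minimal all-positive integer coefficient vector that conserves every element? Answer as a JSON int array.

E: 6·5 = 30 | 2·0+4·6+1·6 = 30
L: 6·7 = 42 | 2·8+4·5+1·6 = 42
Y: 6·5 = 30 | 2·0+4·7+1·2 = 30
J: 6·5 = 30 | 2·4+4·4+1·6 = 30
gcd(6,2,4,1) = 1

Coefficients: [6, 2, 4, 1]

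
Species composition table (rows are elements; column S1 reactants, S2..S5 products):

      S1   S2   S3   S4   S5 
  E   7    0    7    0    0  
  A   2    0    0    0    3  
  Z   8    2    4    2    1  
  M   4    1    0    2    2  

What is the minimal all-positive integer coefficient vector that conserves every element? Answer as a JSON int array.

E: 3·7 = 21 | 2·0+3·7+3·0+2·0 = 21
A: 3·2 = 6 | 2·0+3·0+3·0+2·3 = 6
Z: 3·8 = 24 | 2·2+3·4+3·2+2·1 = 24
M: 3·4 = 12 | 2·1+3·0+3·2+2·2 = 12
gcd(3,2,3,3,2) = 1

Coefficients: [3, 2, 3, 3, 2]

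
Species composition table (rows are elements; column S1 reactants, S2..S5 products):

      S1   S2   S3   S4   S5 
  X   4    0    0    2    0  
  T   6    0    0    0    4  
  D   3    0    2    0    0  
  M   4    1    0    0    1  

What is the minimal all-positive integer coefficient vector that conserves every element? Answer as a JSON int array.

Coefficients: [2, 5, 3, 4, 3]

X: 2·4 = 8 | 5·0+3·0+4·2+3·0 = 8
T: 2·6 = 12 | 5·0+3·0+4·0+3·4 = 12
D: 2·3 = 6 | 5·0+3·2+4·0+3·0 = 6
M: 2·4 = 8 | 5·1+3·0+4·0+3·1 = 8
gcd(2,5,3,4,3) = 1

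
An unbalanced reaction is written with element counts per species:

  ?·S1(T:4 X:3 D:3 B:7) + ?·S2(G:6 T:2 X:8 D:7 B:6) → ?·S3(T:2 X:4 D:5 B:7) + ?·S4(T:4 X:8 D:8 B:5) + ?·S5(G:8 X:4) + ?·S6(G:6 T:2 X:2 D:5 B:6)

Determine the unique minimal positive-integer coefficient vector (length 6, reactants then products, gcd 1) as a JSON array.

G: 2·0+5·6 = 30 | 4·0+2·0+3·8+1·6 = 30
T: 2·4+5·2 = 18 | 4·2+2·4+3·0+1·2 = 18
X: 2·3+5·8 = 46 | 4·4+2·8+3·4+1·2 = 46
D: 2·3+5·7 = 41 | 4·5+2·8+3·0+1·5 = 41
B: 2·7+5·6 = 44 | 4·7+2·5+3·0+1·6 = 44
gcd(2,5,4,2,3,1) = 1

Coefficients: [2, 5, 4, 2, 3, 1]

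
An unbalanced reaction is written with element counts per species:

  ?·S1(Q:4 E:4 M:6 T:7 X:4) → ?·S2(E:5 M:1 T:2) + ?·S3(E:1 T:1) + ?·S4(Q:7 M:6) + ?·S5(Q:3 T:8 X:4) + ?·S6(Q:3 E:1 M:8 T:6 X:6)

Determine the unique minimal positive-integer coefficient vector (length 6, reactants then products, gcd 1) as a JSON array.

Q: 4·4 = 16 | 2·0+4·0+1·7+1·3+2·3 = 16
E: 4·4 = 16 | 2·5+4·1+1·0+1·0+2·1 = 16
M: 4·6 = 24 | 2·1+4·0+1·6+1·0+2·8 = 24
T: 4·7 = 28 | 2·2+4·1+1·0+1·8+2·6 = 28
X: 4·4 = 16 | 2·0+4·0+1·0+1·4+2·6 = 16
gcd(4,2,4,1,1,2) = 1

Coefficients: [4, 2, 4, 1, 1, 2]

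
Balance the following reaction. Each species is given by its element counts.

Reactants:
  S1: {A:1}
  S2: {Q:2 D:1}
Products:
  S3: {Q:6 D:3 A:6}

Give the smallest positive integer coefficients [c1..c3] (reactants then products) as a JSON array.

Coefficients: [6, 3, 1]

Q: 6·0+3·2 = 6 | 1·6 = 6
D: 6·0+3·1 = 3 | 1·3 = 3
A: 6·1+3·0 = 6 | 1·6 = 6
gcd(6,3,1) = 1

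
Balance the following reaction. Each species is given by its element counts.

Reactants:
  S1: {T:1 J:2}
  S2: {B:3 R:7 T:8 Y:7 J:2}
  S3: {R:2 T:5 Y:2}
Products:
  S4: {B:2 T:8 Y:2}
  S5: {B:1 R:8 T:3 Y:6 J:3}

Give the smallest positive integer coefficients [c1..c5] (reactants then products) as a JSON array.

Coefficients: [1, 2, 1, 2, 2]

B: 1·0+2·3+1·0 = 6 | 2·2+2·1 = 6
R: 1·0+2·7+1·2 = 16 | 2·0+2·8 = 16
T: 1·1+2·8+1·5 = 22 | 2·8+2·3 = 22
Y: 1·0+2·7+1·2 = 16 | 2·2+2·6 = 16
J: 1·2+2·2+1·0 = 6 | 2·0+2·3 = 6
gcd(1,2,1,2,2) = 1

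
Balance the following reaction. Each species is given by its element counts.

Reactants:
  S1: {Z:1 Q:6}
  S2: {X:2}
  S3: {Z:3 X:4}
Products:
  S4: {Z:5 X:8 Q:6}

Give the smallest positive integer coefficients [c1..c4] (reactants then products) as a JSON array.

Coefficients: [3, 4, 4, 3]

Z: 3·1+4·0+4·3 = 15 | 3·5 = 15
X: 3·0+4·2+4·4 = 24 | 3·8 = 24
Q: 3·6+4·0+4·0 = 18 | 3·6 = 18
gcd(3,4,4,3) = 1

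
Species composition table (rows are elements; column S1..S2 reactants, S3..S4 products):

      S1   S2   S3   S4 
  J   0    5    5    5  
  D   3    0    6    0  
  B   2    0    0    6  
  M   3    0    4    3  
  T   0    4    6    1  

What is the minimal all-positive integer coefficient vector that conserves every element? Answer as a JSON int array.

J: 6·0+5·5 = 25 | 3·5+2·5 = 25
D: 6·3+5·0 = 18 | 3·6+2·0 = 18
B: 6·2+5·0 = 12 | 3·0+2·6 = 12
M: 6·3+5·0 = 18 | 3·4+2·3 = 18
T: 6·0+5·4 = 20 | 3·6+2·1 = 20
gcd(6,5,3,2) = 1

Coefficients: [6, 5, 3, 2]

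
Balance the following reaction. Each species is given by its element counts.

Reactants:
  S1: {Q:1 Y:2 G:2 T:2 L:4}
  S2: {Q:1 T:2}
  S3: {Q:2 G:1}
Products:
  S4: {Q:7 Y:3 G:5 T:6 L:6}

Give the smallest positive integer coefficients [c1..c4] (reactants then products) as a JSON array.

Coefficients: [3, 3, 4, 2]

Q: 3·1+3·1+4·2 = 14 | 2·7 = 14
Y: 3·2+3·0+4·0 = 6 | 2·3 = 6
G: 3·2+3·0+4·1 = 10 | 2·5 = 10
T: 3·2+3·2+4·0 = 12 | 2·6 = 12
L: 3·4+3·0+4·0 = 12 | 2·6 = 12
gcd(3,3,4,2) = 1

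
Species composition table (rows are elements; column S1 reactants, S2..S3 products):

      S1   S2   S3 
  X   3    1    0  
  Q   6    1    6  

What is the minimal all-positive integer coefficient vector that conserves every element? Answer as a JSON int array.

Coefficients: [2, 6, 1]

X: 2·3 = 6 | 6·1+1·0 = 6
Q: 2·6 = 12 | 6·1+1·6 = 12
gcd(2,6,1) = 1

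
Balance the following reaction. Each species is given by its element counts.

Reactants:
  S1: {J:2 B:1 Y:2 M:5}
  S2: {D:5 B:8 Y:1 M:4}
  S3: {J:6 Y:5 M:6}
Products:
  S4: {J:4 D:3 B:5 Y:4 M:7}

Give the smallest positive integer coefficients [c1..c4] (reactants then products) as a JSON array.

J: 1·2+3·0+3·6 = 20 | 5·4 = 20
D: 1·0+3·5+3·0 = 15 | 5·3 = 15
B: 1·1+3·8+3·0 = 25 | 5·5 = 25
Y: 1·2+3·1+3·5 = 20 | 5·4 = 20
M: 1·5+3·4+3·6 = 35 | 5·7 = 35
gcd(1,3,3,5) = 1

Coefficients: [1, 3, 3, 5]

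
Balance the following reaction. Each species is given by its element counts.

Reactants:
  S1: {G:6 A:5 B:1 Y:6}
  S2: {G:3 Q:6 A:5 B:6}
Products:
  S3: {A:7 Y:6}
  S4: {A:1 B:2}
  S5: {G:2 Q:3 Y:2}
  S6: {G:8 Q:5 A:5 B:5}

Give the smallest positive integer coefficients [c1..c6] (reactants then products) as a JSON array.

Coefficients: [3, 4, 2, 6, 3, 3]

G: 3·6+4·3 = 30 | 2·0+6·0+3·2+3·8 = 30
Q: 3·0+4·6 = 24 | 2·0+6·0+3·3+3·5 = 24
A: 3·5+4·5 = 35 | 2·7+6·1+3·0+3·5 = 35
B: 3·1+4·6 = 27 | 2·0+6·2+3·0+3·5 = 27
Y: 3·6+4·0 = 18 | 2·6+6·0+3·2+3·0 = 18
gcd(3,4,2,6,3,3) = 1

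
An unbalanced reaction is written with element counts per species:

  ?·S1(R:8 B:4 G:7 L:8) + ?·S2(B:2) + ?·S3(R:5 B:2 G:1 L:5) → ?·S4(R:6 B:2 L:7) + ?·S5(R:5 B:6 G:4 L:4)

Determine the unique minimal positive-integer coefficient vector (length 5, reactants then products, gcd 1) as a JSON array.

R: 1·8+5·0+5·5 = 33 | 3·6+3·5 = 33
B: 1·4+5·2+5·2 = 24 | 3·2+3·6 = 24
G: 1·7+5·0+5·1 = 12 | 3·0+3·4 = 12
L: 1·8+5·0+5·5 = 33 | 3·7+3·4 = 33
gcd(1,5,5,3,3) = 1

Coefficients: [1, 5, 5, 3, 3]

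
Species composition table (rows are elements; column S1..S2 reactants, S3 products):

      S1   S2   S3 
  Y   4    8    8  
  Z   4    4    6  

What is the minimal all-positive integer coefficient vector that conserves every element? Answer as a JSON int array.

Coefficients: [2, 1, 2]

Y: 2·4+1·8 = 16 | 2·8 = 16
Z: 2·4+1·4 = 12 | 2·6 = 12
gcd(2,1,2) = 1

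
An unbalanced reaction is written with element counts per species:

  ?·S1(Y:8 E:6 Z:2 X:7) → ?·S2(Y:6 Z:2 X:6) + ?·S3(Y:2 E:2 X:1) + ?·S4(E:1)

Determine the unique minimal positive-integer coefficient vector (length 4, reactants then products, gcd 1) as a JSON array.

Coefficients: [1, 1, 1, 4]

Y: 1·8 = 8 | 1·6+1·2+4·0 = 8
E: 1·6 = 6 | 1·0+1·2+4·1 = 6
Z: 1·2 = 2 | 1·2+1·0+4·0 = 2
X: 1·7 = 7 | 1·6+1·1+4·0 = 7
gcd(1,1,1,4) = 1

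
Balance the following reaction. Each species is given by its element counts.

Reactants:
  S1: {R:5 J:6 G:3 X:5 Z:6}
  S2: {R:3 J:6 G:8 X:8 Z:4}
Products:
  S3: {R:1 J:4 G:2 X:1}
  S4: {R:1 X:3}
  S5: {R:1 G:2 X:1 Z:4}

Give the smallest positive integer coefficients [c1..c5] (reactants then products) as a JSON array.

R: 2·5+2·3 = 16 | 6·1+5·1+5·1 = 16
J: 2·6+2·6 = 24 | 6·4+5·0+5·0 = 24
G: 2·3+2·8 = 22 | 6·2+5·0+5·2 = 22
X: 2·5+2·8 = 26 | 6·1+5·3+5·1 = 26
Z: 2·6+2·4 = 20 | 6·0+5·0+5·4 = 20
gcd(2,2,6,5,5) = 1

Coefficients: [2, 2, 6, 5, 5]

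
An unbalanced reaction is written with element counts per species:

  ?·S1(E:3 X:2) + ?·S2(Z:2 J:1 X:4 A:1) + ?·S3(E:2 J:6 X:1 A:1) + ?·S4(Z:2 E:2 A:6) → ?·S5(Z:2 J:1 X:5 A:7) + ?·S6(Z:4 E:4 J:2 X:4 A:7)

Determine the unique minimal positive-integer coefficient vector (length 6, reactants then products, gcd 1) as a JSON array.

Coefficients: [2, 5, 1, 6, 1, 5]

Z: 2·0+5·2+1·0+6·2 = 22 | 1·2+5·4 = 22
E: 2·3+5·0+1·2+6·2 = 20 | 1·0+5·4 = 20
J: 2·0+5·1+1·6+6·0 = 11 | 1·1+5·2 = 11
X: 2·2+5·4+1·1+6·0 = 25 | 1·5+5·4 = 25
A: 2·0+5·1+1·1+6·6 = 42 | 1·7+5·7 = 42
gcd(2,5,1,6,1,5) = 1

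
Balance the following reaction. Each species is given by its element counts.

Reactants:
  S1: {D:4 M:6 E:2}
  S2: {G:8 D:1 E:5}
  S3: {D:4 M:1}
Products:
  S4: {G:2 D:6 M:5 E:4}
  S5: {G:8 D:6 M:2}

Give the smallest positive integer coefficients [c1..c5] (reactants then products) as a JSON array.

G: 3·0+2·8+4·0 = 16 | 4·2+1·8 = 16
D: 3·4+2·1+4·4 = 30 | 4·6+1·6 = 30
M: 3·6+2·0+4·1 = 22 | 4·5+1·2 = 22
E: 3·2+2·5+4·0 = 16 | 4·4+1·0 = 16
gcd(3,2,4,4,1) = 1

Coefficients: [3, 2, 4, 4, 1]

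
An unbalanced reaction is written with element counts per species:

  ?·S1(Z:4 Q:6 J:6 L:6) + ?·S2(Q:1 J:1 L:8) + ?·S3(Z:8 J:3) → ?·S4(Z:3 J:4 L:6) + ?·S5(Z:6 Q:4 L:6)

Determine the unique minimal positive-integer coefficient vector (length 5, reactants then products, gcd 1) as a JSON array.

Coefficients: [1, 6, 4, 6, 3]

Z: 1·4+6·0+4·8 = 36 | 6·3+3·6 = 36
Q: 1·6+6·1+4·0 = 12 | 6·0+3·4 = 12
J: 1·6+6·1+4·3 = 24 | 6·4+3·0 = 24
L: 1·6+6·8+4·0 = 54 | 6·6+3·6 = 54
gcd(1,6,4,6,3) = 1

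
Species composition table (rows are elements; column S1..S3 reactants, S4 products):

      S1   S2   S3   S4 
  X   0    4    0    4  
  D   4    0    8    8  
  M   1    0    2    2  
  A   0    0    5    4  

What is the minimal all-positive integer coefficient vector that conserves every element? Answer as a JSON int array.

X: 2·0+5·4+4·0 = 20 | 5·4 = 20
D: 2·4+5·0+4·8 = 40 | 5·8 = 40
M: 2·1+5·0+4·2 = 10 | 5·2 = 10
A: 2·0+5·0+4·5 = 20 | 5·4 = 20
gcd(2,5,4,5) = 1

Coefficients: [2, 5, 4, 5]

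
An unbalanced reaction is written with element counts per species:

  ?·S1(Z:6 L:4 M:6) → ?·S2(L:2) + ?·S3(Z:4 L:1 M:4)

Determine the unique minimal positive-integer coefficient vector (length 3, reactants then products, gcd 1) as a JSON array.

Z: 4·6 = 24 | 5·0+6·4 = 24
L: 4·4 = 16 | 5·2+6·1 = 16
M: 4·6 = 24 | 5·0+6·4 = 24
gcd(4,5,6) = 1

Coefficients: [4, 5, 6]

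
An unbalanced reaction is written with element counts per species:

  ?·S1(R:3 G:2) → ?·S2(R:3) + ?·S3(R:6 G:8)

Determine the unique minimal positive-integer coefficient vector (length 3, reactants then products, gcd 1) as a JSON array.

Coefficients: [4, 2, 1]

R: 4·3 = 12 | 2·3+1·6 = 12
G: 4·2 = 8 | 2·0+1·8 = 8
gcd(4,2,1) = 1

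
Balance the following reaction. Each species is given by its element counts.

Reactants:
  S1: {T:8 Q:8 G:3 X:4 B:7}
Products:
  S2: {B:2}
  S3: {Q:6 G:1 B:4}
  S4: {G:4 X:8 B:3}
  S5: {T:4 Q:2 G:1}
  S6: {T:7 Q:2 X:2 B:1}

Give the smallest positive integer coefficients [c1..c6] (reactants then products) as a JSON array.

Coefficients: [6, 6, 5, 2, 5, 4]

T: 6·8 = 48 | 6·0+5·0+2·0+5·4+4·7 = 48
Q: 6·8 = 48 | 6·0+5·6+2·0+5·2+4·2 = 48
G: 6·3 = 18 | 6·0+5·1+2·4+5·1+4·0 = 18
X: 6·4 = 24 | 6·0+5·0+2·8+5·0+4·2 = 24
B: 6·7 = 42 | 6·2+5·4+2·3+5·0+4·1 = 42
gcd(6,6,5,2,5,4) = 1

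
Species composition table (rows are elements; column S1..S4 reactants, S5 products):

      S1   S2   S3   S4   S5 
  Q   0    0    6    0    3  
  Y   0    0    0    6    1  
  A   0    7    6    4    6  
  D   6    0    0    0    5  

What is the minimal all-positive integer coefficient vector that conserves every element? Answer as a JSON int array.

Coefficients: [5, 2, 3, 1, 6]

Q: 5·0+2·0+3·6+1·0 = 18 | 6·3 = 18
Y: 5·0+2·0+3·0+1·6 = 6 | 6·1 = 6
A: 5·0+2·7+3·6+1·4 = 36 | 6·6 = 36
D: 5·6+2·0+3·0+1·0 = 30 | 6·5 = 30
gcd(5,2,3,1,6) = 1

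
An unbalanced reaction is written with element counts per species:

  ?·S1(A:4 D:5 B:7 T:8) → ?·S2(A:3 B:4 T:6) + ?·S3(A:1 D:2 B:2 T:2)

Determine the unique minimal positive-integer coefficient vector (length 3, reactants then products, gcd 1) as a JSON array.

Coefficients: [2, 1, 5]

A: 2·4 = 8 | 1·3+5·1 = 8
D: 2·5 = 10 | 1·0+5·2 = 10
B: 2·7 = 14 | 1·4+5·2 = 14
T: 2·8 = 16 | 1·6+5·2 = 16
gcd(2,1,5) = 1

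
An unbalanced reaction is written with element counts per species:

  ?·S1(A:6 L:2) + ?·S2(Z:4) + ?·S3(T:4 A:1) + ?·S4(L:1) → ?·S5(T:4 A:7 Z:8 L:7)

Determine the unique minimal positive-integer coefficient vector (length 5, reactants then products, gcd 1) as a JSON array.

Coefficients: [1, 2, 1, 5, 1]

T: 1·0+2·0+1·4+5·0 = 4 | 1·4 = 4
A: 1·6+2·0+1·1+5·0 = 7 | 1·7 = 7
Z: 1·0+2·4+1·0+5·0 = 8 | 1·8 = 8
L: 1·2+2·0+1·0+5·1 = 7 | 1·7 = 7
gcd(1,2,1,5,1) = 1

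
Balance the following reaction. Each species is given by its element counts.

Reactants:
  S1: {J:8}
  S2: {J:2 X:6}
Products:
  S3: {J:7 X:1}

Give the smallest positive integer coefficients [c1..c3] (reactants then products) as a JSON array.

J: 5·8+1·2 = 42 | 6·7 = 42
X: 5·0+1·6 = 6 | 6·1 = 6
gcd(5,1,6) = 1

Coefficients: [5, 1, 6]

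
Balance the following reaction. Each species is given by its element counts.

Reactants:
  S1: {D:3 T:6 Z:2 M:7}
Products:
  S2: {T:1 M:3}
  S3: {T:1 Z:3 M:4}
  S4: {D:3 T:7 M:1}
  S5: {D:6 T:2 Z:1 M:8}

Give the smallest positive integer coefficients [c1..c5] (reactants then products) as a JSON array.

Coefficients: [5, 4, 3, 3, 1]

D: 5·3 = 15 | 4·0+3·0+3·3+1·6 = 15
T: 5·6 = 30 | 4·1+3·1+3·7+1·2 = 30
Z: 5·2 = 10 | 4·0+3·3+3·0+1·1 = 10
M: 5·7 = 35 | 4·3+3·4+3·1+1·8 = 35
gcd(5,4,3,3,1) = 1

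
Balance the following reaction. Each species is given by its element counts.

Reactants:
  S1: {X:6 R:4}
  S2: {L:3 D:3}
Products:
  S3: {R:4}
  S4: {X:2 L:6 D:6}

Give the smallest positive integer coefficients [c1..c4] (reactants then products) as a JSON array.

Coefficients: [1, 6, 1, 3]

X: 1·6+6·0 = 6 | 1·0+3·2 = 6
R: 1·4+6·0 = 4 | 1·4+3·0 = 4
L: 1·0+6·3 = 18 | 1·0+3·6 = 18
D: 1·0+6·3 = 18 | 1·0+3·6 = 18
gcd(1,6,1,3) = 1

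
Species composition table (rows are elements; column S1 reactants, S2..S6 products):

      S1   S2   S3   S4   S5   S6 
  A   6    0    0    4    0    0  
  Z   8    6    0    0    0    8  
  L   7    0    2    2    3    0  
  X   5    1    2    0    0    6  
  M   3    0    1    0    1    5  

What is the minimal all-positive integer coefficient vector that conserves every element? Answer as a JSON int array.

A: 4·6 = 24 | 4·0+5·0+6·4+2·0+1·0 = 24
Z: 4·8 = 32 | 4·6+5·0+6·0+2·0+1·8 = 32
L: 4·7 = 28 | 4·0+5·2+6·2+2·3+1·0 = 28
X: 4·5 = 20 | 4·1+5·2+6·0+2·0+1·6 = 20
M: 4·3 = 12 | 4·0+5·1+6·0+2·1+1·5 = 12
gcd(4,4,5,6,2,1) = 1

Coefficients: [4, 4, 5, 6, 2, 1]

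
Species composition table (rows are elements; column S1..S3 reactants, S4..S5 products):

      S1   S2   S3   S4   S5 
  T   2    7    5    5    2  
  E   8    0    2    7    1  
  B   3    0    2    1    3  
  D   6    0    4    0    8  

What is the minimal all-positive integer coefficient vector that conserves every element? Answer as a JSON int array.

Coefficients: [4, 1, 4, 5, 5]

T: 4·2+1·7+4·5 = 35 | 5·5+5·2 = 35
E: 4·8+1·0+4·2 = 40 | 5·7+5·1 = 40
B: 4·3+1·0+4·2 = 20 | 5·1+5·3 = 20
D: 4·6+1·0+4·4 = 40 | 5·0+5·8 = 40
gcd(4,1,4,5,5) = 1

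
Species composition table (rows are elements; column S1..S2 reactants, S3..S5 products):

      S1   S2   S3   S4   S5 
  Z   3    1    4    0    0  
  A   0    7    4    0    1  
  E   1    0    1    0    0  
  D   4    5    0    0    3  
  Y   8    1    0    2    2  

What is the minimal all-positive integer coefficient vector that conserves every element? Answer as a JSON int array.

Z: 2·3+2·1 = 8 | 2·4+3·0+6·0 = 8
A: 2·0+2·7 = 14 | 2·4+3·0+6·1 = 14
E: 2·1+2·0 = 2 | 2·1+3·0+6·0 = 2
D: 2·4+2·5 = 18 | 2·0+3·0+6·3 = 18
Y: 2·8+2·1 = 18 | 2·0+3·2+6·2 = 18
gcd(2,2,2,3,6) = 1

Coefficients: [2, 2, 2, 3, 6]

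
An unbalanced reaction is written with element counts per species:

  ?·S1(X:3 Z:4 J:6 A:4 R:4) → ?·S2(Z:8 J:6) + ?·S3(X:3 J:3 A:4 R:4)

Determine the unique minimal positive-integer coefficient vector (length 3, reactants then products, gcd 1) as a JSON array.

Coefficients: [2, 1, 2]

X: 2·3 = 6 | 1·0+2·3 = 6
Z: 2·4 = 8 | 1·8+2·0 = 8
J: 2·6 = 12 | 1·6+2·3 = 12
A: 2·4 = 8 | 1·0+2·4 = 8
R: 2·4 = 8 | 1·0+2·4 = 8
gcd(2,1,2) = 1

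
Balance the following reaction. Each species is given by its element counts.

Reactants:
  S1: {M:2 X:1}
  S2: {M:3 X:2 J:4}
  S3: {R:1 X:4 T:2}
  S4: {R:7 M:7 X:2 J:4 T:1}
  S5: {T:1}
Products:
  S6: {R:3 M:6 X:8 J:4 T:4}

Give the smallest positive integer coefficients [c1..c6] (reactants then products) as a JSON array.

Coefficients: [4, 3, 5, 1, 5, 4]

R: 4·0+3·0+5·1+1·7+5·0 = 12 | 4·3 = 12
M: 4·2+3·3+5·0+1·7+5·0 = 24 | 4·6 = 24
X: 4·1+3·2+5·4+1·2+5·0 = 32 | 4·8 = 32
J: 4·0+3·4+5·0+1·4+5·0 = 16 | 4·4 = 16
T: 4·0+3·0+5·2+1·1+5·1 = 16 | 4·4 = 16
gcd(4,3,5,1,5,4) = 1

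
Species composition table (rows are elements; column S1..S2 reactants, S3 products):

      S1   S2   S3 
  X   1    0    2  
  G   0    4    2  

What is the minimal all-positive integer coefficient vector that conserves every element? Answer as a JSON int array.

Coefficients: [4, 1, 2]

X: 4·1+1·0 = 4 | 2·2 = 4
G: 4·0+1·4 = 4 | 2·2 = 4
gcd(4,1,2) = 1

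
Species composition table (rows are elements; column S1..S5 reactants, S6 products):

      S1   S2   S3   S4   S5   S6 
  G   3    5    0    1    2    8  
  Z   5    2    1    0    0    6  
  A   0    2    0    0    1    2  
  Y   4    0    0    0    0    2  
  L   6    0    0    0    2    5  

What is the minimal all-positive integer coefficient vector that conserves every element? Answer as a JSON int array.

G: 1·3+1·5+5·0+4·1+2·2 = 16 | 2·8 = 16
Z: 1·5+1·2+5·1+4·0+2·0 = 12 | 2·6 = 12
A: 1·0+1·2+5·0+4·0+2·1 = 4 | 2·2 = 4
Y: 1·4+1·0+5·0+4·0+2·0 = 4 | 2·2 = 4
L: 1·6+1·0+5·0+4·0+2·2 = 10 | 2·5 = 10
gcd(1,1,5,4,2,2) = 1

Coefficients: [1, 1, 5, 4, 2, 2]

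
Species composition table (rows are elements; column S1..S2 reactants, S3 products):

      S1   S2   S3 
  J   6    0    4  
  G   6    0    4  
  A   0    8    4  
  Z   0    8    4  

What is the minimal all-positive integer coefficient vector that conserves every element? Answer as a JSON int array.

Coefficients: [4, 3, 6]

J: 4·6+3·0 = 24 | 6·4 = 24
G: 4·6+3·0 = 24 | 6·4 = 24
A: 4·0+3·8 = 24 | 6·4 = 24
Z: 4·0+3·8 = 24 | 6·4 = 24
gcd(4,3,6) = 1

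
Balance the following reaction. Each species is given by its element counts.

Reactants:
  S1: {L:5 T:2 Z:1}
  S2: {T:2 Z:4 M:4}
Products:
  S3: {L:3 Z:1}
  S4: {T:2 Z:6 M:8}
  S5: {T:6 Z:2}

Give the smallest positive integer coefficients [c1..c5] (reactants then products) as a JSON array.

Coefficients: [3, 6, 5, 3, 2]

L: 3·5+6·0 = 15 | 5·3+3·0+2·0 = 15
T: 3·2+6·2 = 18 | 5·0+3·2+2·6 = 18
Z: 3·1+6·4 = 27 | 5·1+3·6+2·2 = 27
M: 3·0+6·4 = 24 | 5·0+3·8+2·0 = 24
gcd(3,6,5,3,2) = 1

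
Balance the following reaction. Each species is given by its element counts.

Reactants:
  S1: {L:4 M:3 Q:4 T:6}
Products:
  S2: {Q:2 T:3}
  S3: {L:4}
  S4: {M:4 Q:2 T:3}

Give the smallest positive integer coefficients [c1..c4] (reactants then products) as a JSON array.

Coefficients: [4, 5, 4, 3]

L: 4·4 = 16 | 5·0+4·4+3·0 = 16
M: 4·3 = 12 | 5·0+4·0+3·4 = 12
Q: 4·4 = 16 | 5·2+4·0+3·2 = 16
T: 4·6 = 24 | 5·3+4·0+3·3 = 24
gcd(4,5,4,3) = 1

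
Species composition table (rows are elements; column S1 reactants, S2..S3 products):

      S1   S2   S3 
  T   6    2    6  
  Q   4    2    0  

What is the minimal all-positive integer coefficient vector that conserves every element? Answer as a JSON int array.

T: 3·6 = 18 | 6·2+1·6 = 18
Q: 3·4 = 12 | 6·2+1·0 = 12
gcd(3,6,1) = 1

Coefficients: [3, 6, 1]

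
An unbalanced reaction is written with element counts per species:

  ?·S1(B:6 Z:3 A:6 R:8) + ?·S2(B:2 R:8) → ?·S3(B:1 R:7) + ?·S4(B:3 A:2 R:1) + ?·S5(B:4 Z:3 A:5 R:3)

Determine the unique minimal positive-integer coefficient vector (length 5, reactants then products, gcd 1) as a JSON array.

B: 6·6+1·2 = 38 | 5·1+3·3+6·4 = 38
Z: 6·3+1·0 = 18 | 5·0+3·0+6·3 = 18
A: 6·6+1·0 = 36 | 5·0+3·2+6·5 = 36
R: 6·8+1·8 = 56 | 5·7+3·1+6·3 = 56
gcd(6,1,5,3,6) = 1

Coefficients: [6, 1, 5, 3, 6]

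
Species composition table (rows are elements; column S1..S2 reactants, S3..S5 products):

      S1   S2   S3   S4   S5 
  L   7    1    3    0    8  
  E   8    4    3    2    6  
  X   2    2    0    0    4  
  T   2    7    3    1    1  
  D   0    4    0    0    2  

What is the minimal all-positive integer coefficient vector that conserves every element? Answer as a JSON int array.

Coefficients: [3, 1, 2, 5, 2]

L: 3·7+1·1 = 22 | 2·3+5·0+2·8 = 22
E: 3·8+1·4 = 28 | 2·3+5·2+2·6 = 28
X: 3·2+1·2 = 8 | 2·0+5·0+2·4 = 8
T: 3·2+1·7 = 13 | 2·3+5·1+2·1 = 13
D: 3·0+1·4 = 4 | 2·0+5·0+2·2 = 4
gcd(3,1,2,5,2) = 1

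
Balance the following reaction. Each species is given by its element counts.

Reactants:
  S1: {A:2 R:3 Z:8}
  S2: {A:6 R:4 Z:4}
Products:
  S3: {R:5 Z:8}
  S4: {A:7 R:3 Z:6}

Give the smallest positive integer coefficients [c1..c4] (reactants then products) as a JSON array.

A: 6·2+5·6 = 42 | 4·0+6·7 = 42
R: 6·3+5·4 = 38 | 4·5+6·3 = 38
Z: 6·8+5·4 = 68 | 4·8+6·6 = 68
gcd(6,5,4,6) = 1

Coefficients: [6, 5, 4, 6]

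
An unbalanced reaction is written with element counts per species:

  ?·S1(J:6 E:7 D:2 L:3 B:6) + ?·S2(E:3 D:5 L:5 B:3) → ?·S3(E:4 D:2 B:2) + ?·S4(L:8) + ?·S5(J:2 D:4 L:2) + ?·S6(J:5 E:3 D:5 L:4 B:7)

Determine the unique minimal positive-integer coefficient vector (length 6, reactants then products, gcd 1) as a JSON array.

Coefficients: [2, 4, 5, 2, 1, 2]

J: 2·6+4·0 = 12 | 5·0+2·0+1·2+2·5 = 12
E: 2·7+4·3 = 26 | 5·4+2·0+1·0+2·3 = 26
D: 2·2+4·5 = 24 | 5·2+2·0+1·4+2·5 = 24
L: 2·3+4·5 = 26 | 5·0+2·8+1·2+2·4 = 26
B: 2·6+4·3 = 24 | 5·2+2·0+1·0+2·7 = 24
gcd(2,4,5,2,1,2) = 1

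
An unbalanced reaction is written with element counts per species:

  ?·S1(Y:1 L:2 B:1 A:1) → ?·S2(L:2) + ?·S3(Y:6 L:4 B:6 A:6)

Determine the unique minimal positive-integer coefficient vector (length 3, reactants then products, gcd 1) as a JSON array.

Y: 6·1 = 6 | 4·0+1·6 = 6
L: 6·2 = 12 | 4·2+1·4 = 12
B: 6·1 = 6 | 4·0+1·6 = 6
A: 6·1 = 6 | 4·0+1·6 = 6
gcd(6,4,1) = 1

Coefficients: [6, 4, 1]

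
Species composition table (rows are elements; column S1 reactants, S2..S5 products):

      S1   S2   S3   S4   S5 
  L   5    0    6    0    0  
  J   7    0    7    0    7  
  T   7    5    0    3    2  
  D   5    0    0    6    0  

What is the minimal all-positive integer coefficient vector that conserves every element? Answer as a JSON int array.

L: 6·5 = 30 | 5·0+5·6+5·0+1·0 = 30
J: 6·7 = 42 | 5·0+5·7+5·0+1·7 = 42
T: 6·7 = 42 | 5·5+5·0+5·3+1·2 = 42
D: 6·5 = 30 | 5·0+5·0+5·6+1·0 = 30
gcd(6,5,5,5,1) = 1

Coefficients: [6, 5, 5, 5, 1]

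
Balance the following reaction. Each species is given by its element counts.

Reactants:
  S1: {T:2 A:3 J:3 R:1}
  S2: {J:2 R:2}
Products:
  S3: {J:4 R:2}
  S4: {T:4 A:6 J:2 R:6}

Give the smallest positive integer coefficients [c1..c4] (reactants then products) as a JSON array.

Coefficients: [2, 6, 4, 1]

T: 2·2+6·0 = 4 | 4·0+1·4 = 4
A: 2·3+6·0 = 6 | 4·0+1·6 = 6
J: 2·3+6·2 = 18 | 4·4+1·2 = 18
R: 2·1+6·2 = 14 | 4·2+1·6 = 14
gcd(2,6,4,1) = 1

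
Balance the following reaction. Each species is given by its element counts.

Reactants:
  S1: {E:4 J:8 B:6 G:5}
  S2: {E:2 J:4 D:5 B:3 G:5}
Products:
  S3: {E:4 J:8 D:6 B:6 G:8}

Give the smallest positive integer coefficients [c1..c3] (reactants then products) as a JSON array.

Coefficients: [2, 6, 5]

E: 2·4+6·2 = 20 | 5·4 = 20
J: 2·8+6·4 = 40 | 5·8 = 40
D: 2·0+6·5 = 30 | 5·6 = 30
B: 2·6+6·3 = 30 | 5·6 = 30
G: 2·5+6·5 = 40 | 5·8 = 40
gcd(2,6,5) = 1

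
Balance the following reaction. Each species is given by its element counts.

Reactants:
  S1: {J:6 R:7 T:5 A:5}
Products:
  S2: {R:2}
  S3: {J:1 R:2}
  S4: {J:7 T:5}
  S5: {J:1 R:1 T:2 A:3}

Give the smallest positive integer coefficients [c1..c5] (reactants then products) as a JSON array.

J: 3·6 = 18 | 2·0+6·1+1·7+5·1 = 18
R: 3·7 = 21 | 2·2+6·2+1·0+5·1 = 21
T: 3·5 = 15 | 2·0+6·0+1·5+5·2 = 15
A: 3·5 = 15 | 2·0+6·0+1·0+5·3 = 15
gcd(3,2,6,1,5) = 1

Coefficients: [3, 2, 6, 1, 5]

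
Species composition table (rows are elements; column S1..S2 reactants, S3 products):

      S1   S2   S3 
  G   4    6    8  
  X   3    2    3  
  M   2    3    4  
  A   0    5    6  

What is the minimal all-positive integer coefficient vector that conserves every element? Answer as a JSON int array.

Coefficients: [1, 6, 5]

G: 1·4+6·6 = 40 | 5·8 = 40
X: 1·3+6·2 = 15 | 5·3 = 15
M: 1·2+6·3 = 20 | 5·4 = 20
A: 1·0+6·5 = 30 | 5·6 = 30
gcd(1,6,5) = 1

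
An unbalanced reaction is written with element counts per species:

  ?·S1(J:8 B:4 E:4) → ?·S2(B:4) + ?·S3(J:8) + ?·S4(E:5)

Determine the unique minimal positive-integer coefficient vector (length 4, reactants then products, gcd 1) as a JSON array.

J: 5·8 = 40 | 5·0+5·8+4·0 = 40
B: 5·4 = 20 | 5·4+5·0+4·0 = 20
E: 5·4 = 20 | 5·0+5·0+4·5 = 20
gcd(5,5,5,4) = 1

Coefficients: [5, 5, 5, 4]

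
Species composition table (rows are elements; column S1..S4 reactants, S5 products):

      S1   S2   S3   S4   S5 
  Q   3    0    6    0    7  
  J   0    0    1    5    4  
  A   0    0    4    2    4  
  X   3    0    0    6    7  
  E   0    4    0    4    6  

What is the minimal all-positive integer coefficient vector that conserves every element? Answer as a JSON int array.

Coefficients: [6, 5, 4, 4, 6]

Q: 6·3+5·0+4·6+4·0 = 42 | 6·7 = 42
J: 6·0+5·0+4·1+4·5 = 24 | 6·4 = 24
A: 6·0+5·0+4·4+4·2 = 24 | 6·4 = 24
X: 6·3+5·0+4·0+4·6 = 42 | 6·7 = 42
E: 6·0+5·4+4·0+4·4 = 36 | 6·6 = 36
gcd(6,5,4,4,6) = 1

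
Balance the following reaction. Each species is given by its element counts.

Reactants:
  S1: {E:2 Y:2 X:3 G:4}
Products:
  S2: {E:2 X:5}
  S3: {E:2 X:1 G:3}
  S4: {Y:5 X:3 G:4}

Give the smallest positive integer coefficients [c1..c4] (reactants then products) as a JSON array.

Coefficients: [5, 1, 4, 2]

E: 5·2 = 10 | 1·2+4·2+2·0 = 10
Y: 5·2 = 10 | 1·0+4·0+2·5 = 10
X: 5·3 = 15 | 1·5+4·1+2·3 = 15
G: 5·4 = 20 | 1·0+4·3+2·4 = 20
gcd(5,1,4,2) = 1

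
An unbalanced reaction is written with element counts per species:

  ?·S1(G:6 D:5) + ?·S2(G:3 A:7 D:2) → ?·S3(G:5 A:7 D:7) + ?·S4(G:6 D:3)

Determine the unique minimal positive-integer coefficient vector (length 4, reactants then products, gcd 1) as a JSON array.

G: 6·6+3·3 = 45 | 3·5+5·6 = 45
A: 6·0+3·7 = 21 | 3·7+5·0 = 21
D: 6·5+3·2 = 36 | 3·7+5·3 = 36
gcd(6,3,3,5) = 1

Coefficients: [6, 3, 3, 5]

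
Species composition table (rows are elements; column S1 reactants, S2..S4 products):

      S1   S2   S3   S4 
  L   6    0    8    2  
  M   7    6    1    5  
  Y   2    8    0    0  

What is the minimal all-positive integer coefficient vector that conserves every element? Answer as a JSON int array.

Coefficients: [4, 1, 2, 4]

L: 4·6 = 24 | 1·0+2·8+4·2 = 24
M: 4·7 = 28 | 1·6+2·1+4·5 = 28
Y: 4·2 = 8 | 1·8+2·0+4·0 = 8
gcd(4,1,2,4) = 1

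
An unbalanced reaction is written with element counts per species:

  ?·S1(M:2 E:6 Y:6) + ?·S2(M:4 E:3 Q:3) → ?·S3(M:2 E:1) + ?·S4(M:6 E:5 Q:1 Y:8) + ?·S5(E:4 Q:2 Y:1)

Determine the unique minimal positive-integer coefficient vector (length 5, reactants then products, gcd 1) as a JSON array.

Coefficients: [5, 5, 6, 3, 6]

M: 5·2+5·4 = 30 | 6·2+3·6+6·0 = 30
E: 5·6+5·3 = 45 | 6·1+3·5+6·4 = 45
Q: 5·0+5·3 = 15 | 6·0+3·1+6·2 = 15
Y: 5·6+5·0 = 30 | 6·0+3·8+6·1 = 30
gcd(5,5,6,3,6) = 1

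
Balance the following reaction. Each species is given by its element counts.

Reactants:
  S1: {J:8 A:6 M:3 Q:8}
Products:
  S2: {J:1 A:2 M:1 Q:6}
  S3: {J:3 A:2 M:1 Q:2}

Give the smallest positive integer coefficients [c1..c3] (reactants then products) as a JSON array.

Coefficients: [2, 1, 5]

J: 2·8 = 16 | 1·1+5·3 = 16
A: 2·6 = 12 | 1·2+5·2 = 12
M: 2·3 = 6 | 1·1+5·1 = 6
Q: 2·8 = 16 | 1·6+5·2 = 16
gcd(2,1,5) = 1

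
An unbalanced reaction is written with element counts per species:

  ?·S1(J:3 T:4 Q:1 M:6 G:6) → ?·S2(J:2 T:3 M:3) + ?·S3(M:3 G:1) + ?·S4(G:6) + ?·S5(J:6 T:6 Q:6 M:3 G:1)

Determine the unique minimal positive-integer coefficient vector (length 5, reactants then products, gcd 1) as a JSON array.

Coefficients: [6, 6, 5, 5, 1]

J: 6·3 = 18 | 6·2+5·0+5·0+1·6 = 18
T: 6·4 = 24 | 6·3+5·0+5·0+1·6 = 24
Q: 6·1 = 6 | 6·0+5·0+5·0+1·6 = 6
M: 6·6 = 36 | 6·3+5·3+5·0+1·3 = 36
G: 6·6 = 36 | 6·0+5·1+5·6+1·1 = 36
gcd(6,6,5,5,1) = 1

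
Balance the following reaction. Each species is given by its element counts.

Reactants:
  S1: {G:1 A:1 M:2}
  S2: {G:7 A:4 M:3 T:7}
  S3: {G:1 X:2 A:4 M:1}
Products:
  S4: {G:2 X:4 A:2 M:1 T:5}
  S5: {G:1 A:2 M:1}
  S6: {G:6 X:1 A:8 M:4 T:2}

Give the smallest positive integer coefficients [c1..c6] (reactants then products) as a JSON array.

Coefficients: [2, 2, 5, 2, 5, 2]

G: 2·1+2·7+5·1 = 21 | 2·2+5·1+2·6 = 21
X: 2·0+2·0+5·2 = 10 | 2·4+5·0+2·1 = 10
A: 2·1+2·4+5·4 = 30 | 2·2+5·2+2·8 = 30
M: 2·2+2·3+5·1 = 15 | 2·1+5·1+2·4 = 15
T: 2·0+2·7+5·0 = 14 | 2·5+5·0+2·2 = 14
gcd(2,2,5,2,5,2) = 1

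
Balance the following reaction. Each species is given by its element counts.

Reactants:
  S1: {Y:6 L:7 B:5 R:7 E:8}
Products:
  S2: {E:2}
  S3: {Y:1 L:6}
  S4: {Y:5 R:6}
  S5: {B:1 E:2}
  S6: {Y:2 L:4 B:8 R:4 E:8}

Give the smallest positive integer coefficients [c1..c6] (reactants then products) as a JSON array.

Y: 6·6 = 36 | 6·0+5·1+5·5+6·0+3·2 = 36
L: 6·7 = 42 | 6·0+5·6+5·0+6·0+3·4 = 42
B: 6·5 = 30 | 6·0+5·0+5·0+6·1+3·8 = 30
R: 6·7 = 42 | 6·0+5·0+5·6+6·0+3·4 = 42
E: 6·8 = 48 | 6·2+5·0+5·0+6·2+3·8 = 48
gcd(6,6,5,5,6,3) = 1

Coefficients: [6, 6, 5, 5, 6, 3]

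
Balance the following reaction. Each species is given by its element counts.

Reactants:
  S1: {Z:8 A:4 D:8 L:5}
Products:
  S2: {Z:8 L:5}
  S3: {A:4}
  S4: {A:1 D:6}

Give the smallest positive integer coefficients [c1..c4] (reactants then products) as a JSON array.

Z: 3·8 = 24 | 3·8+2·0+4·0 = 24
A: 3·4 = 12 | 3·0+2·4+4·1 = 12
D: 3·8 = 24 | 3·0+2·0+4·6 = 24
L: 3·5 = 15 | 3·5+2·0+4·0 = 15
gcd(3,3,2,4) = 1

Coefficients: [3, 3, 2, 4]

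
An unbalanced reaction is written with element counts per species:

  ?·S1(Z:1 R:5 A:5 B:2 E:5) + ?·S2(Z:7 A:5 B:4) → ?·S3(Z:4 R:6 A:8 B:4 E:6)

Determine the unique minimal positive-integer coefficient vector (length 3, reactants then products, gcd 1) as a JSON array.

Coefficients: [6, 2, 5]

Z: 6·1+2·7 = 20 | 5·4 = 20
R: 6·5+2·0 = 30 | 5·6 = 30
A: 6·5+2·5 = 40 | 5·8 = 40
B: 6·2+2·4 = 20 | 5·4 = 20
E: 6·5+2·0 = 30 | 5·6 = 30
gcd(6,2,5) = 1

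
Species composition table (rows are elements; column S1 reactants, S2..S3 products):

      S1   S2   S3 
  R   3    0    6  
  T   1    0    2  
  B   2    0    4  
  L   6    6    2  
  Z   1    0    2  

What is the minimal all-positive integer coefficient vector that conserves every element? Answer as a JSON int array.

Coefficients: [6, 5, 3]

R: 6·3 = 18 | 5·0+3·6 = 18
T: 6·1 = 6 | 5·0+3·2 = 6
B: 6·2 = 12 | 5·0+3·4 = 12
L: 6·6 = 36 | 5·6+3·2 = 36
Z: 6·1 = 6 | 5·0+3·2 = 6
gcd(6,5,3) = 1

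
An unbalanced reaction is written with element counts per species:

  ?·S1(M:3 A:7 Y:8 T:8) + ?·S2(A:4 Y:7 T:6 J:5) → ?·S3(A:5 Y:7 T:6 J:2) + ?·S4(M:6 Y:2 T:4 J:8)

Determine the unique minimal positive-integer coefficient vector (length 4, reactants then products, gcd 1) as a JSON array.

Coefficients: [2, 4, 6, 1]

M: 2·3+4·0 = 6 | 6·0+1·6 = 6
A: 2·7+4·4 = 30 | 6·5+1·0 = 30
Y: 2·8+4·7 = 44 | 6·7+1·2 = 44
T: 2·8+4·6 = 40 | 6·6+1·4 = 40
J: 2·0+4·5 = 20 | 6·2+1·8 = 20
gcd(2,4,6,1) = 1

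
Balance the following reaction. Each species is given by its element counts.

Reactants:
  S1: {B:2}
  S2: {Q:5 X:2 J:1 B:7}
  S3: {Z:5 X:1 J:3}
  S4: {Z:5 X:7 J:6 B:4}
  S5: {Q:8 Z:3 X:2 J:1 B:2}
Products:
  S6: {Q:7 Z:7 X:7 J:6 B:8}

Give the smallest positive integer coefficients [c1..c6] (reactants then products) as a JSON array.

Coefficients: [5, 2, 2, 4, 4, 6]

Q: 5·0+2·5+2·0+4·0+4·8 = 42 | 6·7 = 42
Z: 5·0+2·0+2·5+4·5+4·3 = 42 | 6·7 = 42
X: 5·0+2·2+2·1+4·7+4·2 = 42 | 6·7 = 42
J: 5·0+2·1+2·3+4·6+4·1 = 36 | 6·6 = 36
B: 5·2+2·7+2·0+4·4+4·2 = 48 | 6·8 = 48
gcd(5,2,2,4,4,6) = 1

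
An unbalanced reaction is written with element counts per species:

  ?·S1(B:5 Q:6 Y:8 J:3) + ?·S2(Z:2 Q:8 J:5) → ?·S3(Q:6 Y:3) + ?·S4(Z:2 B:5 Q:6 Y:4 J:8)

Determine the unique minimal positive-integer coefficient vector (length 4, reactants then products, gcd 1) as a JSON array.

Coefficients: [3, 3, 4, 3]

Z: 3·0+3·2 = 6 | 4·0+3·2 = 6
B: 3·5+3·0 = 15 | 4·0+3·5 = 15
Q: 3·6+3·8 = 42 | 4·6+3·6 = 42
Y: 3·8+3·0 = 24 | 4·3+3·4 = 24
J: 3·3+3·5 = 24 | 4·0+3·8 = 24
gcd(3,3,4,3) = 1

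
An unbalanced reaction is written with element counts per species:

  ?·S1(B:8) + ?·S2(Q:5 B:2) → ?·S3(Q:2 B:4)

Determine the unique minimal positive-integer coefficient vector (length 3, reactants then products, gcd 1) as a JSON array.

Q: 2·0+2·5 = 10 | 5·2 = 10
B: 2·8+2·2 = 20 | 5·4 = 20
gcd(2,2,5) = 1

Coefficients: [2, 2, 5]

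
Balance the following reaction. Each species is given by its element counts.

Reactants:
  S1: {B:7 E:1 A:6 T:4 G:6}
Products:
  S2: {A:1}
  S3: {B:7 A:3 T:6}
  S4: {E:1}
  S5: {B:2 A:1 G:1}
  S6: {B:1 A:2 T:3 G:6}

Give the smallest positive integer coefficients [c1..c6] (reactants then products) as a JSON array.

Coefficients: [3, 5, 1, 3, 6, 2]

B: 3·7 = 21 | 5·0+1·7+3·0+6·2+2·1 = 21
E: 3·1 = 3 | 5·0+1·0+3·1+6·0+2·0 = 3
A: 3·6 = 18 | 5·1+1·3+3·0+6·1+2·2 = 18
T: 3·4 = 12 | 5·0+1·6+3·0+6·0+2·3 = 12
G: 3·6 = 18 | 5·0+1·0+3·0+6·1+2·6 = 18
gcd(3,5,1,3,6,2) = 1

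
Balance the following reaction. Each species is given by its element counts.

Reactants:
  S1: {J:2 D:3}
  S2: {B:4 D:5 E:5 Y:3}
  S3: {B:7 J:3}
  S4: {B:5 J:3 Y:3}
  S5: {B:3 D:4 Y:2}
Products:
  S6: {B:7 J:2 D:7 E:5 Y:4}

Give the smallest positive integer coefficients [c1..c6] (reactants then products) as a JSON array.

Coefficients: [2, 5, 1, 1, 1, 5]

B: 2·0+5·4+1·7+1·5+1·3 = 35 | 5·7 = 35
J: 2·2+5·0+1·3+1·3+1·0 = 10 | 5·2 = 10
D: 2·3+5·5+1·0+1·0+1·4 = 35 | 5·7 = 35
E: 2·0+5·5+1·0+1·0+1·0 = 25 | 5·5 = 25
Y: 2·0+5·3+1·0+1·3+1·2 = 20 | 5·4 = 20
gcd(2,5,1,1,1,5) = 1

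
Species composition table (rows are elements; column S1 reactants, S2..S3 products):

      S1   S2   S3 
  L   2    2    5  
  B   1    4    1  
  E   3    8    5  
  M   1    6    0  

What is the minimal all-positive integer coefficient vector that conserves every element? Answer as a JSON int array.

L: 6·2 = 12 | 1·2+2·5 = 12
B: 6·1 = 6 | 1·4+2·1 = 6
E: 6·3 = 18 | 1·8+2·5 = 18
M: 6·1 = 6 | 1·6+2·0 = 6
gcd(6,1,2) = 1

Coefficients: [6, 1, 2]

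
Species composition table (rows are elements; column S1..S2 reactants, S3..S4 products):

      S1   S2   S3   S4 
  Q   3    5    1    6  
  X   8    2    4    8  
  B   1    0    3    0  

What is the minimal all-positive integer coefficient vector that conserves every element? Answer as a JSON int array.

Q: 3·3+2·5 = 19 | 1·1+3·6 = 19
X: 3·8+2·2 = 28 | 1·4+3·8 = 28
B: 3·1+2·0 = 3 | 1·3+3·0 = 3
gcd(3,2,1,3) = 1

Coefficients: [3, 2, 1, 3]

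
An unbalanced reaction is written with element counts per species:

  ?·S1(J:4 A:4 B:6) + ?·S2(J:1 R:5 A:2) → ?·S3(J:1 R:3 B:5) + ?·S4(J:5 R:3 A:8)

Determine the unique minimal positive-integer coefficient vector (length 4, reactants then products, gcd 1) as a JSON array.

Coefficients: [5, 6, 6, 4]

J: 5·4+6·1 = 26 | 6·1+4·5 = 26
R: 5·0+6·5 = 30 | 6·3+4·3 = 30
A: 5·4+6·2 = 32 | 6·0+4·8 = 32
B: 5·6+6·0 = 30 | 6·5+4·0 = 30
gcd(5,6,6,4) = 1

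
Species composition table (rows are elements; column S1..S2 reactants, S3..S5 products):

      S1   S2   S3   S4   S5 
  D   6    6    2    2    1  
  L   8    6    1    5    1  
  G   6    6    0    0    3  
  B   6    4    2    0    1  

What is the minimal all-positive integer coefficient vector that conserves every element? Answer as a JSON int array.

D: 1·6+2·6 = 18 | 4·2+2·2+6·1 = 18
L: 1·8+2·6 = 20 | 4·1+2·5+6·1 = 20
G: 1·6+2·6 = 18 | 4·0+2·0+6·3 = 18
B: 1·6+2·4 = 14 | 4·2+2·0+6·1 = 14
gcd(1,2,4,2,6) = 1

Coefficients: [1, 2, 4, 2, 6]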